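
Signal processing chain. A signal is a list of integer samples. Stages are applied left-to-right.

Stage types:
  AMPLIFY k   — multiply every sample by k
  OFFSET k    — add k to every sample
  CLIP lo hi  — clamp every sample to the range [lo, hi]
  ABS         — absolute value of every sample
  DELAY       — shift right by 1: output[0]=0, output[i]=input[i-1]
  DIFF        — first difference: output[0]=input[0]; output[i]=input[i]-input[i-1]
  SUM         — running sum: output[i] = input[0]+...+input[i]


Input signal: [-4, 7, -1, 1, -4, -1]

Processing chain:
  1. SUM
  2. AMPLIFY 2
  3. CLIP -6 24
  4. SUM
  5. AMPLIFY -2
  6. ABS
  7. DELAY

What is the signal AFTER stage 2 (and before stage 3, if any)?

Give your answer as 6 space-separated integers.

Answer: -8 6 4 6 -2 -4

Derivation:
Input: [-4, 7, -1, 1, -4, -1]
Stage 1 (SUM): sum[0..0]=-4, sum[0..1]=3, sum[0..2]=2, sum[0..3]=3, sum[0..4]=-1, sum[0..5]=-2 -> [-4, 3, 2, 3, -1, -2]
Stage 2 (AMPLIFY 2): -4*2=-8, 3*2=6, 2*2=4, 3*2=6, -1*2=-2, -2*2=-4 -> [-8, 6, 4, 6, -2, -4]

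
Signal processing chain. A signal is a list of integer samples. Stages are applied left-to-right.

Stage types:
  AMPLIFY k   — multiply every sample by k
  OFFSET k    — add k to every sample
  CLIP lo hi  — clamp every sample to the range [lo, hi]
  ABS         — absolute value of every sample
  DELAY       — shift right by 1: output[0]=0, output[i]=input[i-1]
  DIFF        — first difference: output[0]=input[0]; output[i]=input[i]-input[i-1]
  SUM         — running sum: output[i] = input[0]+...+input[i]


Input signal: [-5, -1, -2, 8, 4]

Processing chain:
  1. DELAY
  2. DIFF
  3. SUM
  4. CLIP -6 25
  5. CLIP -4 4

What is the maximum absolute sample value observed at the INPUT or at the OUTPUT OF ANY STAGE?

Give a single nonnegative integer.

Answer: 10

Derivation:
Input: [-5, -1, -2, 8, 4] (max |s|=8)
Stage 1 (DELAY): [0, -5, -1, -2, 8] = [0, -5, -1, -2, 8] -> [0, -5, -1, -2, 8] (max |s|=8)
Stage 2 (DIFF): s[0]=0, -5-0=-5, -1--5=4, -2--1=-1, 8--2=10 -> [0, -5, 4, -1, 10] (max |s|=10)
Stage 3 (SUM): sum[0..0]=0, sum[0..1]=-5, sum[0..2]=-1, sum[0..3]=-2, sum[0..4]=8 -> [0, -5, -1, -2, 8] (max |s|=8)
Stage 4 (CLIP -6 25): clip(0,-6,25)=0, clip(-5,-6,25)=-5, clip(-1,-6,25)=-1, clip(-2,-6,25)=-2, clip(8,-6,25)=8 -> [0, -5, -1, -2, 8] (max |s|=8)
Stage 5 (CLIP -4 4): clip(0,-4,4)=0, clip(-5,-4,4)=-4, clip(-1,-4,4)=-1, clip(-2,-4,4)=-2, clip(8,-4,4)=4 -> [0, -4, -1, -2, 4] (max |s|=4)
Overall max amplitude: 10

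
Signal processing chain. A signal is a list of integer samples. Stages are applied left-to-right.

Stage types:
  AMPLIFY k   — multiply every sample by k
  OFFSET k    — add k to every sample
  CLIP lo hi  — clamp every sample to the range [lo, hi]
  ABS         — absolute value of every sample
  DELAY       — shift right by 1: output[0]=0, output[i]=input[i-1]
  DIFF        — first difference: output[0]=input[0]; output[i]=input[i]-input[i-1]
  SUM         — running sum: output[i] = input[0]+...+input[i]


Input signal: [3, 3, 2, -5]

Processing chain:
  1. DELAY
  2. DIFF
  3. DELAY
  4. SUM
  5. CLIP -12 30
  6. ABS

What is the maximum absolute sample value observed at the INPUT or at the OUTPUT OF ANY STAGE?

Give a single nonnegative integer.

Answer: 5

Derivation:
Input: [3, 3, 2, -5] (max |s|=5)
Stage 1 (DELAY): [0, 3, 3, 2] = [0, 3, 3, 2] -> [0, 3, 3, 2] (max |s|=3)
Stage 2 (DIFF): s[0]=0, 3-0=3, 3-3=0, 2-3=-1 -> [0, 3, 0, -1] (max |s|=3)
Stage 3 (DELAY): [0, 0, 3, 0] = [0, 0, 3, 0] -> [0, 0, 3, 0] (max |s|=3)
Stage 4 (SUM): sum[0..0]=0, sum[0..1]=0, sum[0..2]=3, sum[0..3]=3 -> [0, 0, 3, 3] (max |s|=3)
Stage 5 (CLIP -12 30): clip(0,-12,30)=0, clip(0,-12,30)=0, clip(3,-12,30)=3, clip(3,-12,30)=3 -> [0, 0, 3, 3] (max |s|=3)
Stage 6 (ABS): |0|=0, |0|=0, |3|=3, |3|=3 -> [0, 0, 3, 3] (max |s|=3)
Overall max amplitude: 5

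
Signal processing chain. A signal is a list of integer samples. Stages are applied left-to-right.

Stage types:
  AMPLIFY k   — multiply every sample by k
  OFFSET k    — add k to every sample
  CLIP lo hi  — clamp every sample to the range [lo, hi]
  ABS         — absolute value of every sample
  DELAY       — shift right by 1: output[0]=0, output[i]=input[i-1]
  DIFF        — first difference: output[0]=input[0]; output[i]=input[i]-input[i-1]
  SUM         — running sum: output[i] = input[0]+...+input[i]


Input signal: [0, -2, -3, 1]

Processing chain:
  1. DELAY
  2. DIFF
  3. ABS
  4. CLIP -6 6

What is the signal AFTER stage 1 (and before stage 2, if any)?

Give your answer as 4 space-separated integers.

Answer: 0 0 -2 -3

Derivation:
Input: [0, -2, -3, 1]
Stage 1 (DELAY): [0, 0, -2, -3] = [0, 0, -2, -3] -> [0, 0, -2, -3]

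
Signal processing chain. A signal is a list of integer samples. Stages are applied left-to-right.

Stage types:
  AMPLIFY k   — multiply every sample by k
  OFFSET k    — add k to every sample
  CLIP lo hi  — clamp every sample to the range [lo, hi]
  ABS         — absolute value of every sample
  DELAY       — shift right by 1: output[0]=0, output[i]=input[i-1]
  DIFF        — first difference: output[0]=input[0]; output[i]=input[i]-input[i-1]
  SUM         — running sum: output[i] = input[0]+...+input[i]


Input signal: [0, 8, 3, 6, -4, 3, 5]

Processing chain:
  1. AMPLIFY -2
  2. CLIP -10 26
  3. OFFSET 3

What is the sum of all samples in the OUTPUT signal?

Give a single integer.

Answer: -13

Derivation:
Input: [0, 8, 3, 6, -4, 3, 5]
Stage 1 (AMPLIFY -2): 0*-2=0, 8*-2=-16, 3*-2=-6, 6*-2=-12, -4*-2=8, 3*-2=-6, 5*-2=-10 -> [0, -16, -6, -12, 8, -6, -10]
Stage 2 (CLIP -10 26): clip(0,-10,26)=0, clip(-16,-10,26)=-10, clip(-6,-10,26)=-6, clip(-12,-10,26)=-10, clip(8,-10,26)=8, clip(-6,-10,26)=-6, clip(-10,-10,26)=-10 -> [0, -10, -6, -10, 8, -6, -10]
Stage 3 (OFFSET 3): 0+3=3, -10+3=-7, -6+3=-3, -10+3=-7, 8+3=11, -6+3=-3, -10+3=-7 -> [3, -7, -3, -7, 11, -3, -7]
Output sum: -13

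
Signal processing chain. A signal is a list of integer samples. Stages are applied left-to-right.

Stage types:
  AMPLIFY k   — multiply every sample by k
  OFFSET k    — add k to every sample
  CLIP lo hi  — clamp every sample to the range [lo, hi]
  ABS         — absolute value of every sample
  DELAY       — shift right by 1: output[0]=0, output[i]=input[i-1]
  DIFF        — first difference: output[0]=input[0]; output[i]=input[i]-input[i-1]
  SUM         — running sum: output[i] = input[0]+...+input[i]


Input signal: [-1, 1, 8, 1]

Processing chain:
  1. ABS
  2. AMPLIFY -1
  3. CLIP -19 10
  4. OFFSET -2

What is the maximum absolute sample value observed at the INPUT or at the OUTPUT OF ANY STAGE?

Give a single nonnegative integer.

Answer: 10

Derivation:
Input: [-1, 1, 8, 1] (max |s|=8)
Stage 1 (ABS): |-1|=1, |1|=1, |8|=8, |1|=1 -> [1, 1, 8, 1] (max |s|=8)
Stage 2 (AMPLIFY -1): 1*-1=-1, 1*-1=-1, 8*-1=-8, 1*-1=-1 -> [-1, -1, -8, -1] (max |s|=8)
Stage 3 (CLIP -19 10): clip(-1,-19,10)=-1, clip(-1,-19,10)=-1, clip(-8,-19,10)=-8, clip(-1,-19,10)=-1 -> [-1, -1, -8, -1] (max |s|=8)
Stage 4 (OFFSET -2): -1+-2=-3, -1+-2=-3, -8+-2=-10, -1+-2=-3 -> [-3, -3, -10, -3] (max |s|=10)
Overall max amplitude: 10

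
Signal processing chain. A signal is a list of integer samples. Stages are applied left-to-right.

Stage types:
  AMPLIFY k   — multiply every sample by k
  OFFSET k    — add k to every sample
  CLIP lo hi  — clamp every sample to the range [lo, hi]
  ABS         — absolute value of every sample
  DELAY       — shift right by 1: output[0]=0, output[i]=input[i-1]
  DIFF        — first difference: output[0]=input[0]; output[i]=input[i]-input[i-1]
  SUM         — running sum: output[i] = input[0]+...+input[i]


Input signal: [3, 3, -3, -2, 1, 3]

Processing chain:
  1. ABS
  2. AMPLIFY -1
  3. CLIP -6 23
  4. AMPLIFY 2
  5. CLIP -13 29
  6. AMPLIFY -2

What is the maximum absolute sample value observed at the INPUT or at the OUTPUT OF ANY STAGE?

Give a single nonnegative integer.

Answer: 12

Derivation:
Input: [3, 3, -3, -2, 1, 3] (max |s|=3)
Stage 1 (ABS): |3|=3, |3|=3, |-3|=3, |-2|=2, |1|=1, |3|=3 -> [3, 3, 3, 2, 1, 3] (max |s|=3)
Stage 2 (AMPLIFY -1): 3*-1=-3, 3*-1=-3, 3*-1=-3, 2*-1=-2, 1*-1=-1, 3*-1=-3 -> [-3, -3, -3, -2, -1, -3] (max |s|=3)
Stage 3 (CLIP -6 23): clip(-3,-6,23)=-3, clip(-3,-6,23)=-3, clip(-3,-6,23)=-3, clip(-2,-6,23)=-2, clip(-1,-6,23)=-1, clip(-3,-6,23)=-3 -> [-3, -3, -3, -2, -1, -3] (max |s|=3)
Stage 4 (AMPLIFY 2): -3*2=-6, -3*2=-6, -3*2=-6, -2*2=-4, -1*2=-2, -3*2=-6 -> [-6, -6, -6, -4, -2, -6] (max |s|=6)
Stage 5 (CLIP -13 29): clip(-6,-13,29)=-6, clip(-6,-13,29)=-6, clip(-6,-13,29)=-6, clip(-4,-13,29)=-4, clip(-2,-13,29)=-2, clip(-6,-13,29)=-6 -> [-6, -6, -6, -4, -2, -6] (max |s|=6)
Stage 6 (AMPLIFY -2): -6*-2=12, -6*-2=12, -6*-2=12, -4*-2=8, -2*-2=4, -6*-2=12 -> [12, 12, 12, 8, 4, 12] (max |s|=12)
Overall max amplitude: 12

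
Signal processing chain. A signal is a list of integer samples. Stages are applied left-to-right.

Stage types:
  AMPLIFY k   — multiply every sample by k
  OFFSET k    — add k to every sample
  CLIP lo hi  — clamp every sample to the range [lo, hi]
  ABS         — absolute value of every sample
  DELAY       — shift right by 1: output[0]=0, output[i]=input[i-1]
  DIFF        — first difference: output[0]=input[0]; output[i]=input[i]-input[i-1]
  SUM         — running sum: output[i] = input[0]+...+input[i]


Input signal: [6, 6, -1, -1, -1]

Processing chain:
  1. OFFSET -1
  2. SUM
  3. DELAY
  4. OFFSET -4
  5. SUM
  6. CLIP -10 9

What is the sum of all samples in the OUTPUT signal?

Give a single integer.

Input: [6, 6, -1, -1, -1]
Stage 1 (OFFSET -1): 6+-1=5, 6+-1=5, -1+-1=-2, -1+-1=-2, -1+-1=-2 -> [5, 5, -2, -2, -2]
Stage 2 (SUM): sum[0..0]=5, sum[0..1]=10, sum[0..2]=8, sum[0..3]=6, sum[0..4]=4 -> [5, 10, 8, 6, 4]
Stage 3 (DELAY): [0, 5, 10, 8, 6] = [0, 5, 10, 8, 6] -> [0, 5, 10, 8, 6]
Stage 4 (OFFSET -4): 0+-4=-4, 5+-4=1, 10+-4=6, 8+-4=4, 6+-4=2 -> [-4, 1, 6, 4, 2]
Stage 5 (SUM): sum[0..0]=-4, sum[0..1]=-3, sum[0..2]=3, sum[0..3]=7, sum[0..4]=9 -> [-4, -3, 3, 7, 9]
Stage 6 (CLIP -10 9): clip(-4,-10,9)=-4, clip(-3,-10,9)=-3, clip(3,-10,9)=3, clip(7,-10,9)=7, clip(9,-10,9)=9 -> [-4, -3, 3, 7, 9]
Output sum: 12

Answer: 12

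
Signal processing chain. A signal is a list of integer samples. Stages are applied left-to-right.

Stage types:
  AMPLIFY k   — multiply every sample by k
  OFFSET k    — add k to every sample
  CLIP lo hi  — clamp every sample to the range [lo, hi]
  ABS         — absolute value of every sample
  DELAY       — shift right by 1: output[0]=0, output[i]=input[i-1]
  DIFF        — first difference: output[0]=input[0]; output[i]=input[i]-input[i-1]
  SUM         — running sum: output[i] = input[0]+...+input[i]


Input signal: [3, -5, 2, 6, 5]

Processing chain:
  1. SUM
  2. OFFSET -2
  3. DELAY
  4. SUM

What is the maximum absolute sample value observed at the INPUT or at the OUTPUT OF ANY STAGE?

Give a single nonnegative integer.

Input: [3, -5, 2, 6, 5] (max |s|=6)
Stage 1 (SUM): sum[0..0]=3, sum[0..1]=-2, sum[0..2]=0, sum[0..3]=6, sum[0..4]=11 -> [3, -2, 0, 6, 11] (max |s|=11)
Stage 2 (OFFSET -2): 3+-2=1, -2+-2=-4, 0+-2=-2, 6+-2=4, 11+-2=9 -> [1, -4, -2, 4, 9] (max |s|=9)
Stage 3 (DELAY): [0, 1, -4, -2, 4] = [0, 1, -4, -2, 4] -> [0, 1, -4, -2, 4] (max |s|=4)
Stage 4 (SUM): sum[0..0]=0, sum[0..1]=1, sum[0..2]=-3, sum[0..3]=-5, sum[0..4]=-1 -> [0, 1, -3, -5, -1] (max |s|=5)
Overall max amplitude: 11

Answer: 11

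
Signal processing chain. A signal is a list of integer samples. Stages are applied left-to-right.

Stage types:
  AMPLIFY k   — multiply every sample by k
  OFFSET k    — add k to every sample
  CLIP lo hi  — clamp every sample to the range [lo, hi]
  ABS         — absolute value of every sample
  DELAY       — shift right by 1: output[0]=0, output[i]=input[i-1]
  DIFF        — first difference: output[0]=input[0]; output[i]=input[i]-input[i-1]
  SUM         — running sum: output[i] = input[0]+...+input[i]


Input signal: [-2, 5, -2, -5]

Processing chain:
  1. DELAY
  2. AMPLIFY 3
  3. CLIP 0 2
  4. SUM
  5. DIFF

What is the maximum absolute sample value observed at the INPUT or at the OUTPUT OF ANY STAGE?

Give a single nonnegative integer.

Input: [-2, 5, -2, -5] (max |s|=5)
Stage 1 (DELAY): [0, -2, 5, -2] = [0, -2, 5, -2] -> [0, -2, 5, -2] (max |s|=5)
Stage 2 (AMPLIFY 3): 0*3=0, -2*3=-6, 5*3=15, -2*3=-6 -> [0, -6, 15, -6] (max |s|=15)
Stage 3 (CLIP 0 2): clip(0,0,2)=0, clip(-6,0,2)=0, clip(15,0,2)=2, clip(-6,0,2)=0 -> [0, 0, 2, 0] (max |s|=2)
Stage 4 (SUM): sum[0..0]=0, sum[0..1]=0, sum[0..2]=2, sum[0..3]=2 -> [0, 0, 2, 2] (max |s|=2)
Stage 5 (DIFF): s[0]=0, 0-0=0, 2-0=2, 2-2=0 -> [0, 0, 2, 0] (max |s|=2)
Overall max amplitude: 15

Answer: 15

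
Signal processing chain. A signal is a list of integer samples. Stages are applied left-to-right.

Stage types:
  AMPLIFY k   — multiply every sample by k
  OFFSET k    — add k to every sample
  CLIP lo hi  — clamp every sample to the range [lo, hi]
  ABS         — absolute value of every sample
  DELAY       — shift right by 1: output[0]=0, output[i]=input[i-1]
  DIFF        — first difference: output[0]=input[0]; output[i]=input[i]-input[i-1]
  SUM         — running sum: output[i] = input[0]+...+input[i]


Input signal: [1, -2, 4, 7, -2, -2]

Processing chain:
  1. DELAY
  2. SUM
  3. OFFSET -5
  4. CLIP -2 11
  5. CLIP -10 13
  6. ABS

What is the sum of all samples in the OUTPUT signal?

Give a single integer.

Input: [1, -2, 4, 7, -2, -2]
Stage 1 (DELAY): [0, 1, -2, 4, 7, -2] = [0, 1, -2, 4, 7, -2] -> [0, 1, -2, 4, 7, -2]
Stage 2 (SUM): sum[0..0]=0, sum[0..1]=1, sum[0..2]=-1, sum[0..3]=3, sum[0..4]=10, sum[0..5]=8 -> [0, 1, -1, 3, 10, 8]
Stage 3 (OFFSET -5): 0+-5=-5, 1+-5=-4, -1+-5=-6, 3+-5=-2, 10+-5=5, 8+-5=3 -> [-5, -4, -6, -2, 5, 3]
Stage 4 (CLIP -2 11): clip(-5,-2,11)=-2, clip(-4,-2,11)=-2, clip(-6,-2,11)=-2, clip(-2,-2,11)=-2, clip(5,-2,11)=5, clip(3,-2,11)=3 -> [-2, -2, -2, -2, 5, 3]
Stage 5 (CLIP -10 13): clip(-2,-10,13)=-2, clip(-2,-10,13)=-2, clip(-2,-10,13)=-2, clip(-2,-10,13)=-2, clip(5,-10,13)=5, clip(3,-10,13)=3 -> [-2, -2, -2, -2, 5, 3]
Stage 6 (ABS): |-2|=2, |-2|=2, |-2|=2, |-2|=2, |5|=5, |3|=3 -> [2, 2, 2, 2, 5, 3]
Output sum: 16

Answer: 16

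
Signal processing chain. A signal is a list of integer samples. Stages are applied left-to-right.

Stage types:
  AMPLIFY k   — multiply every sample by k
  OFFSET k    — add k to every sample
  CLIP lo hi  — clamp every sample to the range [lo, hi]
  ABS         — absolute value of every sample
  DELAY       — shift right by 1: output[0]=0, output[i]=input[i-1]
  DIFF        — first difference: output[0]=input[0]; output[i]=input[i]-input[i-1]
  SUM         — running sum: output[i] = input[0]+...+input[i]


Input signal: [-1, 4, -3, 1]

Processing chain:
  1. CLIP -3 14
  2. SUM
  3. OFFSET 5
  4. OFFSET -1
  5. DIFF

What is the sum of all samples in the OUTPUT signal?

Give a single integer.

Answer: 5

Derivation:
Input: [-1, 4, -3, 1]
Stage 1 (CLIP -3 14): clip(-1,-3,14)=-1, clip(4,-3,14)=4, clip(-3,-3,14)=-3, clip(1,-3,14)=1 -> [-1, 4, -3, 1]
Stage 2 (SUM): sum[0..0]=-1, sum[0..1]=3, sum[0..2]=0, sum[0..3]=1 -> [-1, 3, 0, 1]
Stage 3 (OFFSET 5): -1+5=4, 3+5=8, 0+5=5, 1+5=6 -> [4, 8, 5, 6]
Stage 4 (OFFSET -1): 4+-1=3, 8+-1=7, 5+-1=4, 6+-1=5 -> [3, 7, 4, 5]
Stage 5 (DIFF): s[0]=3, 7-3=4, 4-7=-3, 5-4=1 -> [3, 4, -3, 1]
Output sum: 5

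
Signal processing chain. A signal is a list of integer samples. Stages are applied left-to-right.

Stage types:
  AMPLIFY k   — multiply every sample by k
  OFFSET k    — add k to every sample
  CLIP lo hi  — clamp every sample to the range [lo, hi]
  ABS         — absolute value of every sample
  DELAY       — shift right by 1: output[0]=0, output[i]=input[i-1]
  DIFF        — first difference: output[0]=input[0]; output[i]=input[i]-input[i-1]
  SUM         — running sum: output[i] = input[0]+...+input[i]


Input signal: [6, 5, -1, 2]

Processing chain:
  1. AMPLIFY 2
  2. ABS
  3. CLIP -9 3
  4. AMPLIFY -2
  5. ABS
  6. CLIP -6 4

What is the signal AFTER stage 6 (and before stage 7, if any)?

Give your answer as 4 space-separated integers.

Input: [6, 5, -1, 2]
Stage 1 (AMPLIFY 2): 6*2=12, 5*2=10, -1*2=-2, 2*2=4 -> [12, 10, -2, 4]
Stage 2 (ABS): |12|=12, |10|=10, |-2|=2, |4|=4 -> [12, 10, 2, 4]
Stage 3 (CLIP -9 3): clip(12,-9,3)=3, clip(10,-9,3)=3, clip(2,-9,3)=2, clip(4,-9,3)=3 -> [3, 3, 2, 3]
Stage 4 (AMPLIFY -2): 3*-2=-6, 3*-2=-6, 2*-2=-4, 3*-2=-6 -> [-6, -6, -4, -6]
Stage 5 (ABS): |-6|=6, |-6|=6, |-4|=4, |-6|=6 -> [6, 6, 4, 6]
Stage 6 (CLIP -6 4): clip(6,-6,4)=4, clip(6,-6,4)=4, clip(4,-6,4)=4, clip(6,-6,4)=4 -> [4, 4, 4, 4]

Answer: 4 4 4 4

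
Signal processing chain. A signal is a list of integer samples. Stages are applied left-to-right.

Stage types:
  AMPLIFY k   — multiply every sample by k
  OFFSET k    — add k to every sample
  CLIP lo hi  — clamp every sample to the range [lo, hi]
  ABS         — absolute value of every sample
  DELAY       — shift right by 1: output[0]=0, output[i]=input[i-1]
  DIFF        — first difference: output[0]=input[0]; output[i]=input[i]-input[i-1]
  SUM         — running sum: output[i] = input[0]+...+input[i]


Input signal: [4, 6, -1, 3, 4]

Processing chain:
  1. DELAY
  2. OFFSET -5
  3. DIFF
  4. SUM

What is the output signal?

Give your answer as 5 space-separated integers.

Input: [4, 6, -1, 3, 4]
Stage 1 (DELAY): [0, 4, 6, -1, 3] = [0, 4, 6, -1, 3] -> [0, 4, 6, -1, 3]
Stage 2 (OFFSET -5): 0+-5=-5, 4+-5=-1, 6+-5=1, -1+-5=-6, 3+-5=-2 -> [-5, -1, 1, -6, -2]
Stage 3 (DIFF): s[0]=-5, -1--5=4, 1--1=2, -6-1=-7, -2--6=4 -> [-5, 4, 2, -7, 4]
Stage 4 (SUM): sum[0..0]=-5, sum[0..1]=-1, sum[0..2]=1, sum[0..3]=-6, sum[0..4]=-2 -> [-5, -1, 1, -6, -2]

Answer: -5 -1 1 -6 -2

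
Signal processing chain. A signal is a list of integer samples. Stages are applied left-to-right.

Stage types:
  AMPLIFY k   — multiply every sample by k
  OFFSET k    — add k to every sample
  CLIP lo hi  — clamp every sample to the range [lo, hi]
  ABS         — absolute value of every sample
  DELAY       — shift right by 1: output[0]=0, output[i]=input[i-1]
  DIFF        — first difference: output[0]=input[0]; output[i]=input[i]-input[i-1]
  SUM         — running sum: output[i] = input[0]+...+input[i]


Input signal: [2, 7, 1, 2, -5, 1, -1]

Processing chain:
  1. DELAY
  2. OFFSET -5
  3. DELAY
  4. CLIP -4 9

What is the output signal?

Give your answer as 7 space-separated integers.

Answer: 0 -4 -3 2 -4 -3 -4

Derivation:
Input: [2, 7, 1, 2, -5, 1, -1]
Stage 1 (DELAY): [0, 2, 7, 1, 2, -5, 1] = [0, 2, 7, 1, 2, -5, 1] -> [0, 2, 7, 1, 2, -5, 1]
Stage 2 (OFFSET -5): 0+-5=-5, 2+-5=-3, 7+-5=2, 1+-5=-4, 2+-5=-3, -5+-5=-10, 1+-5=-4 -> [-5, -3, 2, -4, -3, -10, -4]
Stage 3 (DELAY): [0, -5, -3, 2, -4, -3, -10] = [0, -5, -3, 2, -4, -3, -10] -> [0, -5, -3, 2, -4, -3, -10]
Stage 4 (CLIP -4 9): clip(0,-4,9)=0, clip(-5,-4,9)=-4, clip(-3,-4,9)=-3, clip(2,-4,9)=2, clip(-4,-4,9)=-4, clip(-3,-4,9)=-3, clip(-10,-4,9)=-4 -> [0, -4, -3, 2, -4, -3, -4]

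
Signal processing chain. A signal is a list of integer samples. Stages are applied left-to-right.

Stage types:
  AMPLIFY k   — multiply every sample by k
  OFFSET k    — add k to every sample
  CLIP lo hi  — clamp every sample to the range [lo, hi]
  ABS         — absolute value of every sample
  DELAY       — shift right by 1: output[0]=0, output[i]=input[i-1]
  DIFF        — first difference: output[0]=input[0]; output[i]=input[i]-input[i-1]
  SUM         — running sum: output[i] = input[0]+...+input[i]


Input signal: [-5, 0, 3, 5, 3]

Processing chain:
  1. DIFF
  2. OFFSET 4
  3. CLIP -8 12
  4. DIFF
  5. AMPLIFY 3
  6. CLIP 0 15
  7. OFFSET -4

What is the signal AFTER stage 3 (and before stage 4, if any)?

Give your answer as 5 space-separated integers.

Input: [-5, 0, 3, 5, 3]
Stage 1 (DIFF): s[0]=-5, 0--5=5, 3-0=3, 5-3=2, 3-5=-2 -> [-5, 5, 3, 2, -2]
Stage 2 (OFFSET 4): -5+4=-1, 5+4=9, 3+4=7, 2+4=6, -2+4=2 -> [-1, 9, 7, 6, 2]
Stage 3 (CLIP -8 12): clip(-1,-8,12)=-1, clip(9,-8,12)=9, clip(7,-8,12)=7, clip(6,-8,12)=6, clip(2,-8,12)=2 -> [-1, 9, 7, 6, 2]

Answer: -1 9 7 6 2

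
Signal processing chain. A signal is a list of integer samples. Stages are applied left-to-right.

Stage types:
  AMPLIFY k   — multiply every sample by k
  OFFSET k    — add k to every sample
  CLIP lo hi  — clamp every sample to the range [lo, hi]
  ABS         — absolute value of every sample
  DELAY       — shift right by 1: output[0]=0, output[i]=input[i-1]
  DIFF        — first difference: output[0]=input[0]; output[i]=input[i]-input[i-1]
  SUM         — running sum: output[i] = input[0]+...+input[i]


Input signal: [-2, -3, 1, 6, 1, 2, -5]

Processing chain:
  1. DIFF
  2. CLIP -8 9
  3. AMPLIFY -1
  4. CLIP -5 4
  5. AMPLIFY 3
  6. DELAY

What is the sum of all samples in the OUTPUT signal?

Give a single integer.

Answer: -9

Derivation:
Input: [-2, -3, 1, 6, 1, 2, -5]
Stage 1 (DIFF): s[0]=-2, -3--2=-1, 1--3=4, 6-1=5, 1-6=-5, 2-1=1, -5-2=-7 -> [-2, -1, 4, 5, -5, 1, -7]
Stage 2 (CLIP -8 9): clip(-2,-8,9)=-2, clip(-1,-8,9)=-1, clip(4,-8,9)=4, clip(5,-8,9)=5, clip(-5,-8,9)=-5, clip(1,-8,9)=1, clip(-7,-8,9)=-7 -> [-2, -1, 4, 5, -5, 1, -7]
Stage 3 (AMPLIFY -1): -2*-1=2, -1*-1=1, 4*-1=-4, 5*-1=-5, -5*-1=5, 1*-1=-1, -7*-1=7 -> [2, 1, -4, -5, 5, -1, 7]
Stage 4 (CLIP -5 4): clip(2,-5,4)=2, clip(1,-5,4)=1, clip(-4,-5,4)=-4, clip(-5,-5,4)=-5, clip(5,-5,4)=4, clip(-1,-5,4)=-1, clip(7,-5,4)=4 -> [2, 1, -4, -5, 4, -1, 4]
Stage 5 (AMPLIFY 3): 2*3=6, 1*3=3, -4*3=-12, -5*3=-15, 4*3=12, -1*3=-3, 4*3=12 -> [6, 3, -12, -15, 12, -3, 12]
Stage 6 (DELAY): [0, 6, 3, -12, -15, 12, -3] = [0, 6, 3, -12, -15, 12, -3] -> [0, 6, 3, -12, -15, 12, -3]
Output sum: -9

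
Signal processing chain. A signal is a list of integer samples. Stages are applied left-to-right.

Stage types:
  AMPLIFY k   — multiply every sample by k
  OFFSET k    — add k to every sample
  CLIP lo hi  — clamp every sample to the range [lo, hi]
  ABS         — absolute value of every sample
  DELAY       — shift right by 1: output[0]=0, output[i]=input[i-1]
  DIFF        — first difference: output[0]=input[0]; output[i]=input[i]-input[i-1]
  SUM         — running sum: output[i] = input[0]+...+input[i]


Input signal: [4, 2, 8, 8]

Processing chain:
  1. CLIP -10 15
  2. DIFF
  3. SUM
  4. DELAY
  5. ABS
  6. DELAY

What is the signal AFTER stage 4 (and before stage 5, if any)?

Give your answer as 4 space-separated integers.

Answer: 0 4 2 8

Derivation:
Input: [4, 2, 8, 8]
Stage 1 (CLIP -10 15): clip(4,-10,15)=4, clip(2,-10,15)=2, clip(8,-10,15)=8, clip(8,-10,15)=8 -> [4, 2, 8, 8]
Stage 2 (DIFF): s[0]=4, 2-4=-2, 8-2=6, 8-8=0 -> [4, -2, 6, 0]
Stage 3 (SUM): sum[0..0]=4, sum[0..1]=2, sum[0..2]=8, sum[0..3]=8 -> [4, 2, 8, 8]
Stage 4 (DELAY): [0, 4, 2, 8] = [0, 4, 2, 8] -> [0, 4, 2, 8]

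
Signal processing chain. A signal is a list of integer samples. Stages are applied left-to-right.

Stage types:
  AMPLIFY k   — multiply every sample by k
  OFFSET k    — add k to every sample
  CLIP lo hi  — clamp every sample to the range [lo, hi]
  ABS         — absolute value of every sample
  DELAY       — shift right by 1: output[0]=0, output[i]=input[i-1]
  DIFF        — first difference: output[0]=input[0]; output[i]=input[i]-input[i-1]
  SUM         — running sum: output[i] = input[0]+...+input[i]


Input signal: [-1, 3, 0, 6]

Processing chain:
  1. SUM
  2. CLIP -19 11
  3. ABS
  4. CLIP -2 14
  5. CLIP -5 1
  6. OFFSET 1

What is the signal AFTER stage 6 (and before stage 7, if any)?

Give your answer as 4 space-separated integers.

Input: [-1, 3, 0, 6]
Stage 1 (SUM): sum[0..0]=-1, sum[0..1]=2, sum[0..2]=2, sum[0..3]=8 -> [-1, 2, 2, 8]
Stage 2 (CLIP -19 11): clip(-1,-19,11)=-1, clip(2,-19,11)=2, clip(2,-19,11)=2, clip(8,-19,11)=8 -> [-1, 2, 2, 8]
Stage 3 (ABS): |-1|=1, |2|=2, |2|=2, |8|=8 -> [1, 2, 2, 8]
Stage 4 (CLIP -2 14): clip(1,-2,14)=1, clip(2,-2,14)=2, clip(2,-2,14)=2, clip(8,-2,14)=8 -> [1, 2, 2, 8]
Stage 5 (CLIP -5 1): clip(1,-5,1)=1, clip(2,-5,1)=1, clip(2,-5,1)=1, clip(8,-5,1)=1 -> [1, 1, 1, 1]
Stage 6 (OFFSET 1): 1+1=2, 1+1=2, 1+1=2, 1+1=2 -> [2, 2, 2, 2]

Answer: 2 2 2 2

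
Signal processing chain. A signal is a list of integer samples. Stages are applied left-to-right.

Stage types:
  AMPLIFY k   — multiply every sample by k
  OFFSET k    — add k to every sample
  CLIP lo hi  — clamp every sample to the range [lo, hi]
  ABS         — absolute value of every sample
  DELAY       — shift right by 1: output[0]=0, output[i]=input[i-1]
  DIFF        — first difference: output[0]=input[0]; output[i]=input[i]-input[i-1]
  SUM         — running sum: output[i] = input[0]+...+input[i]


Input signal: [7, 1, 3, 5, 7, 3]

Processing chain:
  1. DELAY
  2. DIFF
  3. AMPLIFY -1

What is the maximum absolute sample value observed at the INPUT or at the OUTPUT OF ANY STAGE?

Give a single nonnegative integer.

Input: [7, 1, 3, 5, 7, 3] (max |s|=7)
Stage 1 (DELAY): [0, 7, 1, 3, 5, 7] = [0, 7, 1, 3, 5, 7] -> [0, 7, 1, 3, 5, 7] (max |s|=7)
Stage 2 (DIFF): s[0]=0, 7-0=7, 1-7=-6, 3-1=2, 5-3=2, 7-5=2 -> [0, 7, -6, 2, 2, 2] (max |s|=7)
Stage 3 (AMPLIFY -1): 0*-1=0, 7*-1=-7, -6*-1=6, 2*-1=-2, 2*-1=-2, 2*-1=-2 -> [0, -7, 6, -2, -2, -2] (max |s|=7)
Overall max amplitude: 7

Answer: 7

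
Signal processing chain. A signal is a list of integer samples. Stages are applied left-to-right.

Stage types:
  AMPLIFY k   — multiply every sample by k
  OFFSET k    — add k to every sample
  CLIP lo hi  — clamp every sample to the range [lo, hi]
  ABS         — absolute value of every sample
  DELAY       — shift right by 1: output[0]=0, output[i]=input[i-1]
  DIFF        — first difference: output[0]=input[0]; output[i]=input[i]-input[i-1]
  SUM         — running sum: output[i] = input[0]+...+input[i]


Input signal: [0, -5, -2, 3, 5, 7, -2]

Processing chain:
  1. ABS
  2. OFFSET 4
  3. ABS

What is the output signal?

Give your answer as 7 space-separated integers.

Input: [0, -5, -2, 3, 5, 7, -2]
Stage 1 (ABS): |0|=0, |-5|=5, |-2|=2, |3|=3, |5|=5, |7|=7, |-2|=2 -> [0, 5, 2, 3, 5, 7, 2]
Stage 2 (OFFSET 4): 0+4=4, 5+4=9, 2+4=6, 3+4=7, 5+4=9, 7+4=11, 2+4=6 -> [4, 9, 6, 7, 9, 11, 6]
Stage 3 (ABS): |4|=4, |9|=9, |6|=6, |7|=7, |9|=9, |11|=11, |6|=6 -> [4, 9, 6, 7, 9, 11, 6]

Answer: 4 9 6 7 9 11 6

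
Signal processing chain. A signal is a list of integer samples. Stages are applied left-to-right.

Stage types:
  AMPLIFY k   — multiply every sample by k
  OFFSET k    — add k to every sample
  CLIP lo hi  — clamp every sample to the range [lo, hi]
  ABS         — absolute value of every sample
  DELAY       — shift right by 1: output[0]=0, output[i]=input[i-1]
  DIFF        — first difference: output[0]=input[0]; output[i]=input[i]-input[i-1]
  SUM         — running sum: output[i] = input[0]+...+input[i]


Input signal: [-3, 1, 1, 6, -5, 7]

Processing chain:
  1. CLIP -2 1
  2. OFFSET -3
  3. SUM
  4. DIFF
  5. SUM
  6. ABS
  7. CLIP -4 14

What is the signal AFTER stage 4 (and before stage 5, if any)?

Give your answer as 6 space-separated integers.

Input: [-3, 1, 1, 6, -5, 7]
Stage 1 (CLIP -2 1): clip(-3,-2,1)=-2, clip(1,-2,1)=1, clip(1,-2,1)=1, clip(6,-2,1)=1, clip(-5,-2,1)=-2, clip(7,-2,1)=1 -> [-2, 1, 1, 1, -2, 1]
Stage 2 (OFFSET -3): -2+-3=-5, 1+-3=-2, 1+-3=-2, 1+-3=-2, -2+-3=-5, 1+-3=-2 -> [-5, -2, -2, -2, -5, -2]
Stage 3 (SUM): sum[0..0]=-5, sum[0..1]=-7, sum[0..2]=-9, sum[0..3]=-11, sum[0..4]=-16, sum[0..5]=-18 -> [-5, -7, -9, -11, -16, -18]
Stage 4 (DIFF): s[0]=-5, -7--5=-2, -9--7=-2, -11--9=-2, -16--11=-5, -18--16=-2 -> [-5, -2, -2, -2, -5, -2]

Answer: -5 -2 -2 -2 -5 -2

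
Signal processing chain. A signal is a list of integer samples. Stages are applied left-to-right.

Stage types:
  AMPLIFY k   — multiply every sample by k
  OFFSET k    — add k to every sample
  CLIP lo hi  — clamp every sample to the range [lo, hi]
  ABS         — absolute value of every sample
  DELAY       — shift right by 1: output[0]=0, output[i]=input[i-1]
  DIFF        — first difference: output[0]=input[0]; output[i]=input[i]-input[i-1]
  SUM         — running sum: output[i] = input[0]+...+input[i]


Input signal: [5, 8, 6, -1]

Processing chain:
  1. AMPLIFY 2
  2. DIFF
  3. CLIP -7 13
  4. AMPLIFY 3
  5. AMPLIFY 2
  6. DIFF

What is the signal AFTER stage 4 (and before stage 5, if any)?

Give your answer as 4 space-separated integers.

Answer: 30 18 -12 -21

Derivation:
Input: [5, 8, 6, -1]
Stage 1 (AMPLIFY 2): 5*2=10, 8*2=16, 6*2=12, -1*2=-2 -> [10, 16, 12, -2]
Stage 2 (DIFF): s[0]=10, 16-10=6, 12-16=-4, -2-12=-14 -> [10, 6, -4, -14]
Stage 3 (CLIP -7 13): clip(10,-7,13)=10, clip(6,-7,13)=6, clip(-4,-7,13)=-4, clip(-14,-7,13)=-7 -> [10, 6, -4, -7]
Stage 4 (AMPLIFY 3): 10*3=30, 6*3=18, -4*3=-12, -7*3=-21 -> [30, 18, -12, -21]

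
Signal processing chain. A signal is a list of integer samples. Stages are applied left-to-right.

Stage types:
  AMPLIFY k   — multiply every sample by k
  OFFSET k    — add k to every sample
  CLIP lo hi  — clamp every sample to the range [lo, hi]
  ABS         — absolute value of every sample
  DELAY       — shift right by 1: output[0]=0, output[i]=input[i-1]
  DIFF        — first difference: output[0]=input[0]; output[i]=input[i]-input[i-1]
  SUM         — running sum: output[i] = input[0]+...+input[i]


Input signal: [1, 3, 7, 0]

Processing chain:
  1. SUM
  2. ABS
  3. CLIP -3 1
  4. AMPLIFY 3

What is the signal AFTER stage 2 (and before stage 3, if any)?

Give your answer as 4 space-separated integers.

Answer: 1 4 11 11

Derivation:
Input: [1, 3, 7, 0]
Stage 1 (SUM): sum[0..0]=1, sum[0..1]=4, sum[0..2]=11, sum[0..3]=11 -> [1, 4, 11, 11]
Stage 2 (ABS): |1|=1, |4|=4, |11|=11, |11|=11 -> [1, 4, 11, 11]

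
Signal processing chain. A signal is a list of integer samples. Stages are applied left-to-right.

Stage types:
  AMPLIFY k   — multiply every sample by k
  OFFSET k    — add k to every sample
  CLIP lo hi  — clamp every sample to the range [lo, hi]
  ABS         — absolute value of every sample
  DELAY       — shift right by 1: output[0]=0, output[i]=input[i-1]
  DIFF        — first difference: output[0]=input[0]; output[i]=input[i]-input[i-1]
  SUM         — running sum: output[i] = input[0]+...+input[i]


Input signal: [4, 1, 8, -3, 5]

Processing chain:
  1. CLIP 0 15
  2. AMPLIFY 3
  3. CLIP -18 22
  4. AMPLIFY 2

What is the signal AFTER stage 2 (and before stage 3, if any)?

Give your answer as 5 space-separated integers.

Input: [4, 1, 8, -3, 5]
Stage 1 (CLIP 0 15): clip(4,0,15)=4, clip(1,0,15)=1, clip(8,0,15)=8, clip(-3,0,15)=0, clip(5,0,15)=5 -> [4, 1, 8, 0, 5]
Stage 2 (AMPLIFY 3): 4*3=12, 1*3=3, 8*3=24, 0*3=0, 5*3=15 -> [12, 3, 24, 0, 15]

Answer: 12 3 24 0 15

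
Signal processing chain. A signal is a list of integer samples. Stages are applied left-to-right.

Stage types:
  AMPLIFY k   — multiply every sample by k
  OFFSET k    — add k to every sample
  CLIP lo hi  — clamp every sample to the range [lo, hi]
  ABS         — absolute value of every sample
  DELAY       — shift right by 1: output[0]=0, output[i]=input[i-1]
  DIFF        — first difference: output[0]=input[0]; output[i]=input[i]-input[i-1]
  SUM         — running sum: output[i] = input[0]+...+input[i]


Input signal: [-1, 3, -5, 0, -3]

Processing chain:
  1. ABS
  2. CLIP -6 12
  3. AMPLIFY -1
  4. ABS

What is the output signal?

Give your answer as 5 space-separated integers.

Answer: 1 3 5 0 3

Derivation:
Input: [-1, 3, -5, 0, -3]
Stage 1 (ABS): |-1|=1, |3|=3, |-5|=5, |0|=0, |-3|=3 -> [1, 3, 5, 0, 3]
Stage 2 (CLIP -6 12): clip(1,-6,12)=1, clip(3,-6,12)=3, clip(5,-6,12)=5, clip(0,-6,12)=0, clip(3,-6,12)=3 -> [1, 3, 5, 0, 3]
Stage 3 (AMPLIFY -1): 1*-1=-1, 3*-1=-3, 5*-1=-5, 0*-1=0, 3*-1=-3 -> [-1, -3, -5, 0, -3]
Stage 4 (ABS): |-1|=1, |-3|=3, |-5|=5, |0|=0, |-3|=3 -> [1, 3, 5, 0, 3]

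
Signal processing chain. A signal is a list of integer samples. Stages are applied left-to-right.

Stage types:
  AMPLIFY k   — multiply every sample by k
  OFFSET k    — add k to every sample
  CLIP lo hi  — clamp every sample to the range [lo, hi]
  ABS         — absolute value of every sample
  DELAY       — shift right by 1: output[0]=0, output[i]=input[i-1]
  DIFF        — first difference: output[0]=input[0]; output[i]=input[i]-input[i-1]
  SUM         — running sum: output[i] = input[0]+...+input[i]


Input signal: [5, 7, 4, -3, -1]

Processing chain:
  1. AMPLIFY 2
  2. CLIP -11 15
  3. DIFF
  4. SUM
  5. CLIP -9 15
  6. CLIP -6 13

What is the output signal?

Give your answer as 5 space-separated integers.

Input: [5, 7, 4, -3, -1]
Stage 1 (AMPLIFY 2): 5*2=10, 7*2=14, 4*2=8, -3*2=-6, -1*2=-2 -> [10, 14, 8, -6, -2]
Stage 2 (CLIP -11 15): clip(10,-11,15)=10, clip(14,-11,15)=14, clip(8,-11,15)=8, clip(-6,-11,15)=-6, clip(-2,-11,15)=-2 -> [10, 14, 8, -6, -2]
Stage 3 (DIFF): s[0]=10, 14-10=4, 8-14=-6, -6-8=-14, -2--6=4 -> [10, 4, -6, -14, 4]
Stage 4 (SUM): sum[0..0]=10, sum[0..1]=14, sum[0..2]=8, sum[0..3]=-6, sum[0..4]=-2 -> [10, 14, 8, -6, -2]
Stage 5 (CLIP -9 15): clip(10,-9,15)=10, clip(14,-9,15)=14, clip(8,-9,15)=8, clip(-6,-9,15)=-6, clip(-2,-9,15)=-2 -> [10, 14, 8, -6, -2]
Stage 6 (CLIP -6 13): clip(10,-6,13)=10, clip(14,-6,13)=13, clip(8,-6,13)=8, clip(-6,-6,13)=-6, clip(-2,-6,13)=-2 -> [10, 13, 8, -6, -2]

Answer: 10 13 8 -6 -2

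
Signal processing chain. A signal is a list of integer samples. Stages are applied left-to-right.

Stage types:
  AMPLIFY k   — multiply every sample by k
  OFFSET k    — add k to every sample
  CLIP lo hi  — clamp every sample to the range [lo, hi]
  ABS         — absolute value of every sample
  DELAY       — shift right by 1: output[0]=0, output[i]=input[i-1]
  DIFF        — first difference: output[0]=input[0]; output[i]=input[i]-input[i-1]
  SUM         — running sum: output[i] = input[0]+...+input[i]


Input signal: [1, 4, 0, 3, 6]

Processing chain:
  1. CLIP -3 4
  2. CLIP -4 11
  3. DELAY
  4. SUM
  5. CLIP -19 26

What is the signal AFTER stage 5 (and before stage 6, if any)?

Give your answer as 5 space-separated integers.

Input: [1, 4, 0, 3, 6]
Stage 1 (CLIP -3 4): clip(1,-3,4)=1, clip(4,-3,4)=4, clip(0,-3,4)=0, clip(3,-3,4)=3, clip(6,-3,4)=4 -> [1, 4, 0, 3, 4]
Stage 2 (CLIP -4 11): clip(1,-4,11)=1, clip(4,-4,11)=4, clip(0,-4,11)=0, clip(3,-4,11)=3, clip(4,-4,11)=4 -> [1, 4, 0, 3, 4]
Stage 3 (DELAY): [0, 1, 4, 0, 3] = [0, 1, 4, 0, 3] -> [0, 1, 4, 0, 3]
Stage 4 (SUM): sum[0..0]=0, sum[0..1]=1, sum[0..2]=5, sum[0..3]=5, sum[0..4]=8 -> [0, 1, 5, 5, 8]
Stage 5 (CLIP -19 26): clip(0,-19,26)=0, clip(1,-19,26)=1, clip(5,-19,26)=5, clip(5,-19,26)=5, clip(8,-19,26)=8 -> [0, 1, 5, 5, 8]

Answer: 0 1 5 5 8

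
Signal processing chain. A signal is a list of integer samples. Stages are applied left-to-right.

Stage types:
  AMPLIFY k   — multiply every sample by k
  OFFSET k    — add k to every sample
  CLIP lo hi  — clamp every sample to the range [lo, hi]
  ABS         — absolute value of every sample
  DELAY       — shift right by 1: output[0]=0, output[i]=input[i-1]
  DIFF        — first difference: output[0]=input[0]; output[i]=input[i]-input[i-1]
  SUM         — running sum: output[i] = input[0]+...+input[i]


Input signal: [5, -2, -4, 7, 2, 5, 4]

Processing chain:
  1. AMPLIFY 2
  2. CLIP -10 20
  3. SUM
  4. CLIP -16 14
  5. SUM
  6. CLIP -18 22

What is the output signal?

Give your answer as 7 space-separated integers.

Answer: 10 16 14 22 22 22 22

Derivation:
Input: [5, -2, -4, 7, 2, 5, 4]
Stage 1 (AMPLIFY 2): 5*2=10, -2*2=-4, -4*2=-8, 7*2=14, 2*2=4, 5*2=10, 4*2=8 -> [10, -4, -8, 14, 4, 10, 8]
Stage 2 (CLIP -10 20): clip(10,-10,20)=10, clip(-4,-10,20)=-4, clip(-8,-10,20)=-8, clip(14,-10,20)=14, clip(4,-10,20)=4, clip(10,-10,20)=10, clip(8,-10,20)=8 -> [10, -4, -8, 14, 4, 10, 8]
Stage 3 (SUM): sum[0..0]=10, sum[0..1]=6, sum[0..2]=-2, sum[0..3]=12, sum[0..4]=16, sum[0..5]=26, sum[0..6]=34 -> [10, 6, -2, 12, 16, 26, 34]
Stage 4 (CLIP -16 14): clip(10,-16,14)=10, clip(6,-16,14)=6, clip(-2,-16,14)=-2, clip(12,-16,14)=12, clip(16,-16,14)=14, clip(26,-16,14)=14, clip(34,-16,14)=14 -> [10, 6, -2, 12, 14, 14, 14]
Stage 5 (SUM): sum[0..0]=10, sum[0..1]=16, sum[0..2]=14, sum[0..3]=26, sum[0..4]=40, sum[0..5]=54, sum[0..6]=68 -> [10, 16, 14, 26, 40, 54, 68]
Stage 6 (CLIP -18 22): clip(10,-18,22)=10, clip(16,-18,22)=16, clip(14,-18,22)=14, clip(26,-18,22)=22, clip(40,-18,22)=22, clip(54,-18,22)=22, clip(68,-18,22)=22 -> [10, 16, 14, 22, 22, 22, 22]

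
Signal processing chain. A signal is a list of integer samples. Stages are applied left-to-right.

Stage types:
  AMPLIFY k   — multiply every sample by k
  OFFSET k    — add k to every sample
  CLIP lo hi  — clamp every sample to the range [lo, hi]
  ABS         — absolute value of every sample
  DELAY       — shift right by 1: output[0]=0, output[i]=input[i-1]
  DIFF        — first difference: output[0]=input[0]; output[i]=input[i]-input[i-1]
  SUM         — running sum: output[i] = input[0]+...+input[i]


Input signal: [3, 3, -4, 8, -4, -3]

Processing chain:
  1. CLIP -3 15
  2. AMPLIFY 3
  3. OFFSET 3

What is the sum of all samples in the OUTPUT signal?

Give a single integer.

Answer: 33

Derivation:
Input: [3, 3, -4, 8, -4, -3]
Stage 1 (CLIP -3 15): clip(3,-3,15)=3, clip(3,-3,15)=3, clip(-4,-3,15)=-3, clip(8,-3,15)=8, clip(-4,-3,15)=-3, clip(-3,-3,15)=-3 -> [3, 3, -3, 8, -3, -3]
Stage 2 (AMPLIFY 3): 3*3=9, 3*3=9, -3*3=-9, 8*3=24, -3*3=-9, -3*3=-9 -> [9, 9, -9, 24, -9, -9]
Stage 3 (OFFSET 3): 9+3=12, 9+3=12, -9+3=-6, 24+3=27, -9+3=-6, -9+3=-6 -> [12, 12, -6, 27, -6, -6]
Output sum: 33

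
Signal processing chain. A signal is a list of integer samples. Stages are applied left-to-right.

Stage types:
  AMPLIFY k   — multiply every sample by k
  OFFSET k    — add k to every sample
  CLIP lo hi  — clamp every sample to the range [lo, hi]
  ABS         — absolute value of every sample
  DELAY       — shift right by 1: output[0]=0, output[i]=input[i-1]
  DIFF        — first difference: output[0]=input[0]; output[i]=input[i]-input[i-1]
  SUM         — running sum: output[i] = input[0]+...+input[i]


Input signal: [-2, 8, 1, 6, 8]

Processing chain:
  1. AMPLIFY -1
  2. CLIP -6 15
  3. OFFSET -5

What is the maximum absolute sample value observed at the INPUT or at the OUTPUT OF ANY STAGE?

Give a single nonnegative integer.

Answer: 11

Derivation:
Input: [-2, 8, 1, 6, 8] (max |s|=8)
Stage 1 (AMPLIFY -1): -2*-1=2, 8*-1=-8, 1*-1=-1, 6*-1=-6, 8*-1=-8 -> [2, -8, -1, -6, -8] (max |s|=8)
Stage 2 (CLIP -6 15): clip(2,-6,15)=2, clip(-8,-6,15)=-6, clip(-1,-6,15)=-1, clip(-6,-6,15)=-6, clip(-8,-6,15)=-6 -> [2, -6, -1, -6, -6] (max |s|=6)
Stage 3 (OFFSET -5): 2+-5=-3, -6+-5=-11, -1+-5=-6, -6+-5=-11, -6+-5=-11 -> [-3, -11, -6, -11, -11] (max |s|=11)
Overall max amplitude: 11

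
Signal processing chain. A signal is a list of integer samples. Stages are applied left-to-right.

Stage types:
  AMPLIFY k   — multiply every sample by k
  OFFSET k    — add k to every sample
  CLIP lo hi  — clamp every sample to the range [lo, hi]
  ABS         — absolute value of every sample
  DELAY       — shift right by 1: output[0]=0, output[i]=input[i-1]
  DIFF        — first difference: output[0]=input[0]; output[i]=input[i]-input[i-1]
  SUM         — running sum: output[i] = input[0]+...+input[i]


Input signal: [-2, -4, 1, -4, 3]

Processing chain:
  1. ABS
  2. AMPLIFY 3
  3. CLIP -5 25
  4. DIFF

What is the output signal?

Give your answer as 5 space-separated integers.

Answer: 6 6 -9 9 -3

Derivation:
Input: [-2, -4, 1, -4, 3]
Stage 1 (ABS): |-2|=2, |-4|=4, |1|=1, |-4|=4, |3|=3 -> [2, 4, 1, 4, 3]
Stage 2 (AMPLIFY 3): 2*3=6, 4*3=12, 1*3=3, 4*3=12, 3*3=9 -> [6, 12, 3, 12, 9]
Stage 3 (CLIP -5 25): clip(6,-5,25)=6, clip(12,-5,25)=12, clip(3,-5,25)=3, clip(12,-5,25)=12, clip(9,-5,25)=9 -> [6, 12, 3, 12, 9]
Stage 4 (DIFF): s[0]=6, 12-6=6, 3-12=-9, 12-3=9, 9-12=-3 -> [6, 6, -9, 9, -3]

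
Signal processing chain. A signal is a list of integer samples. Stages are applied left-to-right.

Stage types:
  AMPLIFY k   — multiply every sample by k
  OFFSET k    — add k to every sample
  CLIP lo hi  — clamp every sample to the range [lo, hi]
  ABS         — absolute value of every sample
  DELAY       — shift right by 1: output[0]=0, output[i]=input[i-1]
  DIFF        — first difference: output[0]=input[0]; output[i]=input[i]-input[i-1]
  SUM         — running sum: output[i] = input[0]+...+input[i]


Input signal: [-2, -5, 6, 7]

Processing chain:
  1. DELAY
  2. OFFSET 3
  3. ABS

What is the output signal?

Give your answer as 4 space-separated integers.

Answer: 3 1 2 9

Derivation:
Input: [-2, -5, 6, 7]
Stage 1 (DELAY): [0, -2, -5, 6] = [0, -2, -5, 6] -> [0, -2, -5, 6]
Stage 2 (OFFSET 3): 0+3=3, -2+3=1, -5+3=-2, 6+3=9 -> [3, 1, -2, 9]
Stage 3 (ABS): |3|=3, |1|=1, |-2|=2, |9|=9 -> [3, 1, 2, 9]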